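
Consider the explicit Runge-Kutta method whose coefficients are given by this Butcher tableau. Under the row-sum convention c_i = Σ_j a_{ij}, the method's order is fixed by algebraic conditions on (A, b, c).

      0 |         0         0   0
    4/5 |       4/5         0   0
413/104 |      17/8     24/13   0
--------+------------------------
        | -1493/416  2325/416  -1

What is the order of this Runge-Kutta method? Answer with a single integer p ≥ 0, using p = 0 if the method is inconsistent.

2

b = (-1493/416, 2325/416, -1)
c = (0, 4/5, 413/104)
Ac = (0, 0, 96/65)
Σ b_i: (-1493/416)·1 + 2325/416·1 + (-1)·1 = 1 ✓
b·c: 2325/416·4/5 + (-1)·413/104 = 1/2 ✓
b·c²: 2325/416·16/25 + (-1)·170569/10816 = -131881/10816 ≠ 1/3 ⇒ order 2.
b·Ac: (-1)·96/65 = -96/65 ≠ 1/6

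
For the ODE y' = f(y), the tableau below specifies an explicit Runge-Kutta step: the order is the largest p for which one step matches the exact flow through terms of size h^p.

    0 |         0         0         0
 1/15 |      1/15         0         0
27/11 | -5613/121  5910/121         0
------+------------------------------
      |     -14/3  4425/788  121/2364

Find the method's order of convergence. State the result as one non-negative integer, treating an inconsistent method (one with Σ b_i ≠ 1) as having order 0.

b = (-14/3, 4425/788, 121/2364)
c = (0, 1/15, 27/11)
Ac = (0, 0, 394/121)
Σ b_i: (-14/3)·1 + 4425/788·1 + 121/2364·1 = 1 ✓
b·c: 4425/788·1/15 + 121/2364·27/11 = 1/2 ✓
b·c²: 4425/788·1/225 + 121/2364·729/121 = 1/3 ✓
b·Ac: 121/2364·394/121 = 1/6 ✓; 3 stages ⇒ order 3.

3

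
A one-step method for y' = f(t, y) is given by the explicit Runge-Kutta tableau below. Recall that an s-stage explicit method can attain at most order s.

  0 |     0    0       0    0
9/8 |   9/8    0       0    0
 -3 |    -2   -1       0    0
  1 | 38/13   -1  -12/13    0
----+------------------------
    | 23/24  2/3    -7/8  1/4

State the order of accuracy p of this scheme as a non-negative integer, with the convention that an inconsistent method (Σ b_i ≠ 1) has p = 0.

b = (23/24, 2/3, -7/8, 1/4)
c = (0, 9/8, -3, 1)
Ac = (0, 0, -9/8, 171/104)
Σ b_i: 23/24·1 + 2/3·1 + (-7/8)·1 + 1/4·1 = 1 ✓
b·c: 2/3·9/8 + (-7/8)·(-3) + 1/4·1 = 29/8 ≠ 1/2 ⇒ order 1.

1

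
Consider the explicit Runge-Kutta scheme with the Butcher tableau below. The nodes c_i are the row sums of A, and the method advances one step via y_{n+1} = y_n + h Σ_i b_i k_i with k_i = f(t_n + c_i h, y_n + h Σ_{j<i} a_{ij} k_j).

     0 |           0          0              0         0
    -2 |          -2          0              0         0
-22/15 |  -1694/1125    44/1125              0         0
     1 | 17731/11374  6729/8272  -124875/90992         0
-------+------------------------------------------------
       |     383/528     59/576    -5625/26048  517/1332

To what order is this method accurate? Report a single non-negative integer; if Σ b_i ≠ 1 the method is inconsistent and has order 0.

b = (383/528, 59/576, -5625/26048, 517/1332)
c = (0, -2, -22/15, 1)
Ac = (0, 0, -88/1125, 399/1034)
Σ b_i: 383/528·1 + 59/576·1 + (-5625/26048)·1 + 517/1332·1 = 1 ✓
b·c: 59/576·(-2) + (-5625/26048)·(-22/15) + 517/1332·1 = 1/2 ✓
b·c²: 59/576·4 + (-5625/26048)·484/225 + 517/1332·1 = 1/3 ✓
b·Ac: (-5625/26048)·(-88/1125) + 517/1332·399/1034 = 1/6 ✓
b·c³: 59/576·(-8) + (-5625/26048)·(-10648/3375) + 517/1332·1 = 1/4 ✓
b·(c∘Ac): (-5625/26048)·1936/16875 + 517/1332·399/1034 = 1/8 ✓
b·Ac²: (-5625/26048)·176/1125 + 517/1332·156/517 = 1/12 ✓
b·A²c: 517/1332·111/1034 = 1/24 ✓; 4 stages ⇒ order 4.

4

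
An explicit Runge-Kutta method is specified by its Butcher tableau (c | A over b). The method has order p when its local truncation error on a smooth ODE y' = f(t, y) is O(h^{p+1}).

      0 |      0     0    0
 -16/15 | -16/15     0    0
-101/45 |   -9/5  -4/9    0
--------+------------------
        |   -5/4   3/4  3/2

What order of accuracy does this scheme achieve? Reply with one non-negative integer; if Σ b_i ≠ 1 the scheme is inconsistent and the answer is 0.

1

b = (-5/4, 3/4, 3/2)
c = (0, -16/15, -101/45)
Ac = (0, 0, 64/135)
Σ b_i: (-5/4)·1 + 3/4·1 + 3/2·1 = 1 ✓
b·c: 3/4·(-16/15) + 3/2·(-101/45) = -25/6 ≠ 1/2 ⇒ order 1.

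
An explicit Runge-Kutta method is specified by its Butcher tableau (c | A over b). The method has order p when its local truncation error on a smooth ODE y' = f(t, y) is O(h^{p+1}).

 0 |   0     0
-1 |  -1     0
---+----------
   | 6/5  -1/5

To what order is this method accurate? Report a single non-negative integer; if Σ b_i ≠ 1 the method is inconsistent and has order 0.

b = (6/5, -1/5)
c = (0, -1)
Σ b_i: 6/5·1 + (-1/5)·1 = 1 ✓
b·c: (-1/5)·(-1) = 1/5 ≠ 1/2 ⇒ order 1.

1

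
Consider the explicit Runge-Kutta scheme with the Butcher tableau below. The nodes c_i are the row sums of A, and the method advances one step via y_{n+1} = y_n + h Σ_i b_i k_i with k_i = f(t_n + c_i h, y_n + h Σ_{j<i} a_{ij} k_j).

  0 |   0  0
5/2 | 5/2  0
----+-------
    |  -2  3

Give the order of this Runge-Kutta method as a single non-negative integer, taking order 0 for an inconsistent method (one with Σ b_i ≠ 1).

1

b = (-2, 3)
c = (0, 5/2)
Σ b_i: (-2)·1 + 3·1 = 1 ✓
b·c: 3·5/2 = 15/2 ≠ 1/2 ⇒ order 1.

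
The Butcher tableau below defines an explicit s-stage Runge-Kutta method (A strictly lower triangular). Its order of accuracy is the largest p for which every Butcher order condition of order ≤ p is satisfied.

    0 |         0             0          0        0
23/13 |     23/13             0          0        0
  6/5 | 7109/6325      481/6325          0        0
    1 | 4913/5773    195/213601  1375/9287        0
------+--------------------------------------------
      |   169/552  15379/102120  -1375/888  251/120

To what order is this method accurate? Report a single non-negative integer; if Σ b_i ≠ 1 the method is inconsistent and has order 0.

4

b = (169/552, 15379/102120, -1375/888, 251/120)
c = (0, 23/13, 6/5, 1)
Ac = (0, 0, 37/275, 45/251)
Σ b_i: 169/552·1 + 15379/102120·1 + (-1375/888)·1 + 251/120·1 = 1 ✓
b·c: 15379/102120·23/13 + (-1375/888)·6/5 + 251/120·1 = 1/2 ✓
b·c²: 15379/102120·529/169 + (-1375/888)·36/25 + 251/120·1 = 1/3 ✓
b·Ac: (-1375/888)·37/275 + 251/120·45/251 = 1/6 ✓
b·c³: 15379/102120·12167/2197 + (-1375/888)·216/125 + 251/120·1 = 1/4 ✓
b·(c∘Ac): (-1375/888)·222/1375 + 251/120·45/251 = 1/8 ✓
b·Ac²: (-1375/888)·851/3575 + 251/120·705/3263 = 1/12 ✓
b·A²c: 251/120·5/251 = 1/24 ✓; 4 stages ⇒ order 4.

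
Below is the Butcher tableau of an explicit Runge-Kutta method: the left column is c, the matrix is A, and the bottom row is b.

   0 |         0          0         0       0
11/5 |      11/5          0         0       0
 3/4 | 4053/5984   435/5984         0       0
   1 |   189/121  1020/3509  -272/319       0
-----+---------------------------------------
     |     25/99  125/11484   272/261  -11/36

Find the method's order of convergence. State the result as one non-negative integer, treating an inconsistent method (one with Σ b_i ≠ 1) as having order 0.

4

b = (25/99, 125/11484, 272/261, -11/36)
c = (0, 11/5, 3/4, 1)
Ac = (0, 0, 87/544, 0)
Σ b_i: 25/99·1 + 125/11484·1 + 272/261·1 + (-11/36)·1 = 1 ✓
b·c: 125/11484·11/5 + 272/261·3/4 + (-11/36)·1 = 1/2 ✓
b·c²: 125/11484·121/25 + 272/261·9/16 + (-11/36)·1 = 1/3 ✓
b·Ac: 272/261·87/544 = 1/6 ✓
b·c³: 125/11484·1331/125 + 272/261·27/64 + (-11/36)·1 = 1/4 ✓
b·(c∘Ac): 272/261·261/2176 = 1/8 ✓
b·Ac²: 272/261·957/2720 + (-11/36)·51/55 = 1/12 ✓
b·A²c: (-11/36)·(-3/22) = 1/24 ✓; 4 stages ⇒ order 4.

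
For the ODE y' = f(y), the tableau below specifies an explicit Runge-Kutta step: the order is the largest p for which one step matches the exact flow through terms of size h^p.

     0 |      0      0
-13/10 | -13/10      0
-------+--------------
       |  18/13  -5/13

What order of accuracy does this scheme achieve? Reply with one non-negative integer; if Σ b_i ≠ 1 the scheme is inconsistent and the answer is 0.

b = (18/13, -5/13)
c = (0, -13/10)
Σ b_i: 18/13·1 + (-5/13)·1 = 1 ✓
b·c: (-5/13)·(-13/10) = 1/2 ✓; 2 stages ⇒ order 2.

2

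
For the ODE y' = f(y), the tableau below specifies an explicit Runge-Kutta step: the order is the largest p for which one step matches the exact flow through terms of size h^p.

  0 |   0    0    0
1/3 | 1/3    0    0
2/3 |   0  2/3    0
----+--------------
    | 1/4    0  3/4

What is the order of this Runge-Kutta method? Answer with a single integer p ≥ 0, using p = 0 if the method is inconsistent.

3

b = (1/4, 0, 3/4)
c = (0, 1/3, 2/3)
Ac = (0, 0, 2/9)
Σ b_i: 1/4·1 + 3/4·1 = 1 ✓
b·c: 3/4·2/3 = 1/2 ✓
b·c²: 3/4·4/9 = 1/3 ✓
b·Ac: 3/4·2/9 = 1/6 ✓; 3 stages ⇒ order 3.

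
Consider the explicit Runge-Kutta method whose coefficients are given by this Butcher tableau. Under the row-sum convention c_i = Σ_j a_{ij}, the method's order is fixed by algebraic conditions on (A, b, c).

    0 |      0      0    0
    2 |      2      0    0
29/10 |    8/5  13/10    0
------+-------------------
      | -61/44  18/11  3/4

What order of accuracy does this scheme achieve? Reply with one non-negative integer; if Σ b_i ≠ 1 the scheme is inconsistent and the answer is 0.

b = (-61/44, 18/11, 3/4)
c = (0, 2, 29/10)
Ac = (0, 0, 13/5)
Σ b_i: (-61/44)·1 + 18/11·1 + 3/4·1 = 1 ✓
b·c: 18/11·2 + 3/4·29/10 = 2397/440 ≠ 1/2 ⇒ order 1.

1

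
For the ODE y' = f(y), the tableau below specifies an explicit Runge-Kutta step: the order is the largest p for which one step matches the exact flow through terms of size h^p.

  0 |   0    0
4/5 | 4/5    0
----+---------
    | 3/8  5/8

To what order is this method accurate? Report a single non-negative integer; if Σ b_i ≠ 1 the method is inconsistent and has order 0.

2

b = (3/8, 5/8)
c = (0, 4/5)
Σ b_i: 3/8·1 + 5/8·1 = 1 ✓
b·c: 5/8·4/5 = 1/2 ✓; 2 stages ⇒ order 2.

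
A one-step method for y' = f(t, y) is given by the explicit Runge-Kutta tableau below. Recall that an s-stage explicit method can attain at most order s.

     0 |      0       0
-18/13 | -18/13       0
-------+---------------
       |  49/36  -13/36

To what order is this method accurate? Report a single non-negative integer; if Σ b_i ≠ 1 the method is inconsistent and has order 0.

b = (49/36, -13/36)
c = (0, -18/13)
Σ b_i: 49/36·1 + (-13/36)·1 = 1 ✓
b·c: (-13/36)·(-18/13) = 1/2 ✓; 2 stages ⇒ order 2.

2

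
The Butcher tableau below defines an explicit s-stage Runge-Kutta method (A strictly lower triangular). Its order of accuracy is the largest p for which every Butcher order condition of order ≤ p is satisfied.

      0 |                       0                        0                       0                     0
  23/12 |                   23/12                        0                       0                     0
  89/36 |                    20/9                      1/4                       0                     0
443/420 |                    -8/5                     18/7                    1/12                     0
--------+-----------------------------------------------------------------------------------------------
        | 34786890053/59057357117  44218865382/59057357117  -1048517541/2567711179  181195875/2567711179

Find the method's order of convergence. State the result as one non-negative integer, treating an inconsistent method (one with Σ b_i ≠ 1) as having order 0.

3

b = (34786890053/59057357117, 44218865382/59057357117, -1048517541/2567711179, 181195875/2567711179)
c = (0, 23/12, 89/36, 443/420)
Ac = (0, 0, 23/48, 15527/3024)
Σ b_i: 34786890053/59057357117·1 + 44218865382/59057357117·1 + (-1048517541/2567711179)·1 + 181195875/2567711179·1 = 1 ✓
b·c: 44218865382/59057357117·23/12 + (-1048517541/2567711179)·89/36 + 181195875/2567711179·443/420 = 1/2 ✓
b·c²: 44218865382/59057357117·529/144 + (-1048517541/2567711179)·7921/1296 + 181195875/2567711179·196249/176400 = 1/3 ✓
b·Ac: (-1048517541/2567711179)·23/48 + 181195875/2567711179·15527/3024 = 1/6 ✓
b·c³: 44218865382/59057357117·12167/1728 + (-1048517541/2567711179)·704969/46656 + 181195875/2567711179·86938307/74088000 = -4220487447527/5176505736864 ≠ 1/4 ⇒ order 3.
b·(c∘Ac): (-1048517541/2567711179)·2047/1728 + 181195875/2567711179·6878461/1270080 = -75100468067/739500819552 ≠ 1/8
b·Ac²: (-1048517541/2567711179)·529/576 + 181195875/2567711179·1083823/108864 = 363303272077/1109251229328 ≠ 1/12
b·A²c: 181195875/2567711179·23/576 = 463056125/164333515456 ≠ 1/24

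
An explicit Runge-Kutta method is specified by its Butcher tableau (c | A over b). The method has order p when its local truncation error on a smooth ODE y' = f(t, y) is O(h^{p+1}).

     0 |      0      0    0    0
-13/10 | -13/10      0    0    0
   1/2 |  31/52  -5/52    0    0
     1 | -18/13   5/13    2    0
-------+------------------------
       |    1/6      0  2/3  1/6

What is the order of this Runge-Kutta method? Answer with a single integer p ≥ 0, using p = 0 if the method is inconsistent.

4

b = (1/6, 0, 2/3, 1/6)
c = (0, -13/10, 1/2, 1)
Ac = (0, 0, 1/8, 1/2)
Σ b_i: 1/6·1 + 2/3·1 + 1/6·1 = 1 ✓
b·c: 2/3·1/2 + 1/6·1 = 1/2 ✓
b·c²: 2/3·1/4 + 1/6·1 = 1/3 ✓
b·Ac: 2/3·1/8 + 1/6·1/2 = 1/6 ✓
b·c³: 2/3·1/8 + 1/6·1 = 1/4 ✓
b·(c∘Ac): 2/3·1/16 + 1/6·1/2 = 1/8 ✓
b·Ac²: 2/3·(-13/80) + 1/6·23/20 = 1/12 ✓
b·A²c: 1/6·1/4 = 1/24 ✓; 4 stages ⇒ order 4.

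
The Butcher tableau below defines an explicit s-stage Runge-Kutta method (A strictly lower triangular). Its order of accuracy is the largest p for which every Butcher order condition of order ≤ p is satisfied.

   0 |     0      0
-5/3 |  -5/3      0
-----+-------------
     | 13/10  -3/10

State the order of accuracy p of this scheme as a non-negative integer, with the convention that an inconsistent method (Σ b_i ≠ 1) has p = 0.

2

b = (13/10, -3/10)
c = (0, -5/3)
Σ b_i: 13/10·1 + (-3/10)·1 = 1 ✓
b·c: (-3/10)·(-5/3) = 1/2 ✓; 2 stages ⇒ order 2.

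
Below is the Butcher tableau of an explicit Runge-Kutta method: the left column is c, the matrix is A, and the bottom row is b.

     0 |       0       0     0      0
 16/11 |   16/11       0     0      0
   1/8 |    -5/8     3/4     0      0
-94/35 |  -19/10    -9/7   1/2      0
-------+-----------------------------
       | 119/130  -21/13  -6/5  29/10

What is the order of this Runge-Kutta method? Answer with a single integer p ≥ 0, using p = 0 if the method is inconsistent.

b = (119/130, -21/13, -6/5, 29/10)
c = (0, 16/11, 1/8, -94/35)
Ac = (0, 0, 12/11, -2227/1232)
Σ b_i: 119/130·1 + (-21/13)·1 + (-6/5)·1 + 29/10·1 = 1 ✓
b·c: (-21/13)·16/11 + (-6/5)·1/8 + 29/10·(-94/35) = -1029851/100100 ≠ 1/2 ⇒ order 1.

1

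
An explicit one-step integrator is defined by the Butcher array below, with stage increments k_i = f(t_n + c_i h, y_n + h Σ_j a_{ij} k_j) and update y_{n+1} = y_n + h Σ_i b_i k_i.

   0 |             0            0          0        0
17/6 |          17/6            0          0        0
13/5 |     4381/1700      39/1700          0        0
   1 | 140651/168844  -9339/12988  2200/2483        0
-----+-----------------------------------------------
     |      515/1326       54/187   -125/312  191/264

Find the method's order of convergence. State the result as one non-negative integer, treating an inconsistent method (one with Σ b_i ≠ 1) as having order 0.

4

b = (515/1326, 54/187, -125/312, 191/264)
c = (0, 17/6, 13/5, 1)
Ac = (0, 0, 13/200, 407/1528)
Σ b_i: 515/1326·1 + 54/187·1 + (-125/312)·1 + 191/264·1 = 1 ✓
b·c: 54/187·17/6 + (-125/312)·13/5 + 191/264·1 = 1/2 ✓
b·c²: 54/187·289/36 + (-125/312)·169/25 + 191/264·1 = 1/3 ✓
b·Ac: (-125/312)·13/200 + 191/264·407/1528 = 1/6 ✓
b·c³: 54/187·4913/216 + (-125/312)·2197/125 + 191/264·1 = 1/4 ✓
b·(c∘Ac): (-125/312)·169/1000 + 191/264·407/1528 = 1/8 ✓
b·Ac²: (-125/312)·221/1200 + 191/264·1991/9168 = 1/12 ✓
b·A²c: 191/264·11/191 = 1/24 ✓; 4 stages ⇒ order 4.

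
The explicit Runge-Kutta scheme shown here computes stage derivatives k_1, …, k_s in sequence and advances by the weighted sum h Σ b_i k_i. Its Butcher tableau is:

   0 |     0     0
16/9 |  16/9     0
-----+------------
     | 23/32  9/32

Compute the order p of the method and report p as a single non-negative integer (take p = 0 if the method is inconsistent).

2

b = (23/32, 9/32)
c = (0, 16/9)
Σ b_i: 23/32·1 + 9/32·1 = 1 ✓
b·c: 9/32·16/9 = 1/2 ✓; 2 stages ⇒ order 2.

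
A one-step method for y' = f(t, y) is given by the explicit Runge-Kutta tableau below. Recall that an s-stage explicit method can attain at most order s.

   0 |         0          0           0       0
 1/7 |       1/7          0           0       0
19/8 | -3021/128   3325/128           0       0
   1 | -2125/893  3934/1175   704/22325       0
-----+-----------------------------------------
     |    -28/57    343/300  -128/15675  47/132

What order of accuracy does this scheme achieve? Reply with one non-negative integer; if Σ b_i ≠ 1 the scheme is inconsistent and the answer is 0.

4

b = (-28/57, 343/300, -128/15675, 47/132)
c = (0, 1/7, 19/8, 1)
Ac = (0, 0, 475/128, 26/47)
Σ b_i: (-28/57)·1 + 343/300·1 + (-128/15675)·1 + 47/132·1 = 1 ✓
b·c: 343/300·1/7 + (-128/15675)·19/8 + 47/132·1 = 1/2 ✓
b·c²: 343/300·1/49 + (-128/15675)·361/64 + 47/132·1 = 1/3 ✓
b·Ac: (-128/15675)·475/128 + 47/132·26/47 = 1/6 ✓
b·c³: 343/300·1/343 + (-128/15675)·6859/512 + 47/132·1 = 1/4 ✓
b·(c∘Ac): (-128/15675)·9025/1024 + 47/132·26/47 = 1/8 ✓
b·Ac²: (-128/15675)·475/896 + 47/132·81/329 = 1/12 ✓
b·A²c: 47/132·11/94 = 1/24 ✓; 4 stages ⇒ order 4.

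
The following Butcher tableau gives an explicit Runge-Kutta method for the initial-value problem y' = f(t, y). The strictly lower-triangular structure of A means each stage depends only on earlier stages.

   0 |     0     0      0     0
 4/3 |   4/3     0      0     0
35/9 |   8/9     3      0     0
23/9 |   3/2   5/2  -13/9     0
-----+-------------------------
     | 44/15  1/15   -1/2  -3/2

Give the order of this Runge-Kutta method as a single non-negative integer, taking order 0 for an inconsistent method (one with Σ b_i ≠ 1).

b = (44/15, 1/15, -1/2, -3/2)
c = (0, 4/3, 35/9, 23/9)
Ac = (0, 0, 4, -185/81)
Σ b_i: 44/15·1 + 1/15·1 + (-1/2)·1 + (-3/2)·1 = 1 ✓
b·c: 1/15·4/3 + (-1/2)·35/9 + (-3/2)·23/9 = -256/45 ≠ 1/2 ⇒ order 1.

1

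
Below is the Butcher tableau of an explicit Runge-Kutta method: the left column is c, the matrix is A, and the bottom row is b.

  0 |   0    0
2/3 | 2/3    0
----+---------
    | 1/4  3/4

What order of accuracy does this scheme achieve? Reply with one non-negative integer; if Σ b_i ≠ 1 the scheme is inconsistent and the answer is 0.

b = (1/4, 3/4)
c = (0, 2/3)
Σ b_i: 1/4·1 + 3/4·1 = 1 ✓
b·c: 3/4·2/3 = 1/2 ✓; 2 stages ⇒ order 2.

2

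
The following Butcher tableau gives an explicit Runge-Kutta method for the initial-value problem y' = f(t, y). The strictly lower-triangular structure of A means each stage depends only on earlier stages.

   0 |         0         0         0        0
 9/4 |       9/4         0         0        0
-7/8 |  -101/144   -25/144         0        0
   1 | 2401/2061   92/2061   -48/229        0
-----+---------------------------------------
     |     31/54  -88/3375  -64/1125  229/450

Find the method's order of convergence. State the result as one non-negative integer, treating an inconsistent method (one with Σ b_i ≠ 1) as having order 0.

4

b = (31/54, -88/3375, -64/1125, 229/450)
c = (0, 9/4, -7/8, 1)
Ac = (0, 0, -25/64, 65/229)
Σ b_i: 31/54·1 + (-88/3375)·1 + (-64/1125)·1 + 229/450·1 = 1 ✓
b·c: (-88/3375)·9/4 + (-64/1125)·(-7/8) + 229/450·1 = 1/2 ✓
b·c²: (-88/3375)·81/16 + (-64/1125)·49/64 + 229/450·1 = 1/3 ✓
b·Ac: (-64/1125)·(-25/64) + 229/450·65/229 = 1/6 ✓
b·c³: (-88/3375)·729/64 + (-64/1125)·(-343/512) + 229/450·1 = 1/4 ✓
b·(c∘Ac): (-64/1125)·175/512 + 229/450·65/229 = 1/8 ✓
b·Ac²: (-64/1125)·(-225/256) + 229/450·15/229 = 1/12 ✓
b·A²c: 229/450·75/916 = 1/24 ✓; 4 stages ⇒ order 4.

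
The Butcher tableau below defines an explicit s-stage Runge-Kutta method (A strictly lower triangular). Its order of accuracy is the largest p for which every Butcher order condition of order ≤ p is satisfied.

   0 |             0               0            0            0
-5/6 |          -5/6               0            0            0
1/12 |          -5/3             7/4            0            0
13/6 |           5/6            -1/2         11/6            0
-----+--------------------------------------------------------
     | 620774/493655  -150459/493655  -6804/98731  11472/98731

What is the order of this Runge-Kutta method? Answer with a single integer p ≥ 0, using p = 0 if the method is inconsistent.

b = (620774/493655, -150459/493655, -6804/98731, 11472/98731)
c = (0, -5/6, 1/12, 13/6)
Ac = (0, 0, -35/24, 41/72)
Σ b_i: 620774/493655·1 + (-150459/493655)·1 + (-6804/98731)·1 + 11472/98731·1 = 1 ✓
b·c: (-150459/493655)·(-5/6) + (-6804/98731)·1/12 + 11472/98731·13/6 = 1/2 ✓
b·c²: (-150459/493655)·25/36 + (-6804/98731)·1/144 + 11472/98731·169/36 = 1/3 ✓
b·Ac: (-6804/98731)·(-35/24) + 11472/98731·41/72 = 1/6 ✓
b·c³: (-150459/493655)·(-125/216) + (-6804/98731)·1/1728 + 11472/98731·2197/216 = 19309739/14217264 ≠ 1/4 ⇒ order 3.
b·(c∘Ac): (-6804/98731)·(-35/288) + 11472/98731·533/432 = 1078631/7108632 ≠ 1/8
b·Ac²: (-6804/98731)·175/144 + 11472/98731·(-289/864) = -435817/3554316 ≠ 1/12
b·A²c: 11472/98731·(-385/144) = -92015/296193 ≠ 1/24

3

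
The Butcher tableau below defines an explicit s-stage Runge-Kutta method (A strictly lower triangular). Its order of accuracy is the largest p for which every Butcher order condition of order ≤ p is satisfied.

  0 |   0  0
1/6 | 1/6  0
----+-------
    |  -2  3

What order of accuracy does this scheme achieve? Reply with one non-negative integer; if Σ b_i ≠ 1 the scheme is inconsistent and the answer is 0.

2

b = (-2, 3)
c = (0, 1/6)
Σ b_i: (-2)·1 + 3·1 = 1 ✓
b·c: 3·1/6 = 1/2 ✓; 2 stages ⇒ order 2.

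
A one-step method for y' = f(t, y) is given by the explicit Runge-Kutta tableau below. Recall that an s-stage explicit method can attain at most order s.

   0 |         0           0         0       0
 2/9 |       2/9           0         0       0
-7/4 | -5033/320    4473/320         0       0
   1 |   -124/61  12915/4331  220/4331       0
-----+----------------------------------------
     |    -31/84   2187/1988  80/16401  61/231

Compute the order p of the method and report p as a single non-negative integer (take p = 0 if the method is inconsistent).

4

b = (-31/84, 2187/1988, 80/16401, 61/231)
c = (0, 2/9, -7/4, 1)
Ac = (0, 0, 497/160, 35/61)
Σ b_i: (-31/84)·1 + 2187/1988·1 + 80/16401·1 + 61/231·1 = 1 ✓
b·c: 2187/1988·2/9 + 80/16401·(-7/4) + 61/231·1 = 1/2 ✓
b·c²: 2187/1988·4/81 + 80/16401·49/16 + 61/231·1 = 1/3 ✓
b·Ac: 80/16401·497/160 + 61/231·35/61 = 1/6 ✓
b·c³: 2187/1988·8/729 + 80/16401·(-343/64) + 61/231·1 = 1/4 ✓
b·(c∘Ac): 80/16401·(-3479/640) + 61/231·35/61 = 1/8 ✓
b·Ac²: 80/16401·497/720 + 61/231·665/2196 = 1/12 ✓
b·A²c: 61/231·77/488 = 1/24 ✓; 4 stages ⇒ order 4.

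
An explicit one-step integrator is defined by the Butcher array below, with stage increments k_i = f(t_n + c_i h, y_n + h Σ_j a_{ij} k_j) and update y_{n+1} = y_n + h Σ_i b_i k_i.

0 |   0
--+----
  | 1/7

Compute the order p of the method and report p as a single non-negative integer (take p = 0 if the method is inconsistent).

b = (1/7)
c = (0)
Σ b_i: 1/7·1 = 1/7 ≠ 1 ⇒ order 0.

0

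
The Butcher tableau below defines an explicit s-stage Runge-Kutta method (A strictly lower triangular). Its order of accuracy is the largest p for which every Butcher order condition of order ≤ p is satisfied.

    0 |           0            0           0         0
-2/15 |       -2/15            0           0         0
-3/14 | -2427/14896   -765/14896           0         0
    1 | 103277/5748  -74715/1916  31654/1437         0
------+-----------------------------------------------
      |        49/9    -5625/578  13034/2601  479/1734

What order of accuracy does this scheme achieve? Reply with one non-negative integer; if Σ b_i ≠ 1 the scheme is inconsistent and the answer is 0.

b = (49/9, -5625/578, 13034/2601, 479/1734)
c = (0, -2/15, -3/14, 1)
Ac = (0, 0, 51/7448, 459/958)
Σ b_i: 49/9·1 + (-5625/578)·1 + 13034/2601·1 + 479/1734·1 = 1 ✓
b·c: (-5625/578)·(-2/15) + 13034/2601·(-3/14) + 479/1734·1 = 1/2 ✓
b·c²: (-5625/578)·4/225 + 13034/2601·9/196 + 479/1734·1 = 1/3 ✓
b·Ac: 13034/2601·51/7448 + 479/1734·459/958 = 1/6 ✓
b·c³: (-5625/578)·(-8/3375) + 13034/2601·(-27/2744) + 479/1734·1 = 1/4 ✓
b·(c∘Ac): 13034/2601·(-153/104272) + 479/1734·459/958 = 1/8 ✓
b·Ac²: 13034/2601·(-17/18620) + 479/1734·4573/14370 = 1/12 ✓
b·A²c: 479/1734·289/1916 = 1/24 ✓; 4 stages ⇒ order 4.

4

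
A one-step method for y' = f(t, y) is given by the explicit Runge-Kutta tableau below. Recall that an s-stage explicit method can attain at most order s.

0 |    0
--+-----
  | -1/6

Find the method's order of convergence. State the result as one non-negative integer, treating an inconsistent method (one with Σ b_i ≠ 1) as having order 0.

b = (-1/6)
c = (0)
Σ b_i: (-1/6)·1 = -1/6 ≠ 1 ⇒ order 0.

0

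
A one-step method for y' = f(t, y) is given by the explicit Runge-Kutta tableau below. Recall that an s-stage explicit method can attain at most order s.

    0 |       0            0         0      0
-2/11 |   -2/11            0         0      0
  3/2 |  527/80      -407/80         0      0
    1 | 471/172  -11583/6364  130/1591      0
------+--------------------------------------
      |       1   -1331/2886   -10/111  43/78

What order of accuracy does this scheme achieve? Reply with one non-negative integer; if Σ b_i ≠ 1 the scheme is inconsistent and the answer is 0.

b = (1, -1331/2886, -10/111, 43/78)
c = (0, -2/11, 3/2, 1)
Ac = (0, 0, 37/40, 39/86)
Σ b_i: 1·1 + (-1331/2886)·1 + (-10/111)·1 + 43/78·1 = 1 ✓
b·c: (-1331/2886)·(-2/11) + (-10/111)·3/2 + 43/78·1 = 1/2 ✓
b·c²: (-1331/2886)·4/121 + (-10/111)·9/4 + 43/78·1 = 1/3 ✓
b·Ac: (-10/111)·37/40 + 43/78·39/86 = 1/6 ✓
b·c³: (-1331/2886)·(-8/1331) + (-10/111)·27/8 + 43/78·1 = 1/4 ✓
b·(c∘Ac): (-10/111)·111/80 + 43/78·39/86 = 1/8 ✓
b·Ac²: (-10/111)·(-37/220) + 43/78·117/946 = 1/12 ✓
b·A²c: 43/78·13/172 = 1/24 ✓; 4 stages ⇒ order 4.

4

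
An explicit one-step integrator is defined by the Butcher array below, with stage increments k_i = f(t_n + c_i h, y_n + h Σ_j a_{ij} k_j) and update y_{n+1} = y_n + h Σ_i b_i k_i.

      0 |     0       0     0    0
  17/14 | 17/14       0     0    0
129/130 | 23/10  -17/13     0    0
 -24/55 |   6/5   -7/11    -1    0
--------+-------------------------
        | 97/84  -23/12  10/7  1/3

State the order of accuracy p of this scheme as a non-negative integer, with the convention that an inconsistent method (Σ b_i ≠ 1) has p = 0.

b = (97/84, -23/12, 10/7, 1/3)
c = (0, 17/14, 129/130, -24/55)
Ac = (0, 0, -289/182, -1262/715)
Σ b_i: 97/84·1 + (-23/12)·1 + 10/7·1 + 1/3·1 = 1 ✓
b·c: (-23/12)·17/14 + 10/7·129/130 + 1/3·(-24/55) = -126757/120120 ≠ 1/2 ⇒ order 1.

1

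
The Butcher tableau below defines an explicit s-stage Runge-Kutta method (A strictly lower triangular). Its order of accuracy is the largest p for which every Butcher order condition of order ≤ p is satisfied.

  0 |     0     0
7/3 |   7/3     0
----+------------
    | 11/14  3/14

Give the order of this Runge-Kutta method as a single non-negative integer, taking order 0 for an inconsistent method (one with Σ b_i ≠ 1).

2

b = (11/14, 3/14)
c = (0, 7/3)
Σ b_i: 11/14·1 + 3/14·1 = 1 ✓
b·c: 3/14·7/3 = 1/2 ✓; 2 stages ⇒ order 2.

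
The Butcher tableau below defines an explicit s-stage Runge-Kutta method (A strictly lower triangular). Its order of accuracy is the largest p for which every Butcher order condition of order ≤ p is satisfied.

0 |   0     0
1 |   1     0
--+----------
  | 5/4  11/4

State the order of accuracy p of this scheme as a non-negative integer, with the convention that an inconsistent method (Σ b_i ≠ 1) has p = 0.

b = (5/4, 11/4)
c = (0, 1)
Σ b_i: 5/4·1 + 11/4·1 = 4 ≠ 1 ⇒ order 0.

0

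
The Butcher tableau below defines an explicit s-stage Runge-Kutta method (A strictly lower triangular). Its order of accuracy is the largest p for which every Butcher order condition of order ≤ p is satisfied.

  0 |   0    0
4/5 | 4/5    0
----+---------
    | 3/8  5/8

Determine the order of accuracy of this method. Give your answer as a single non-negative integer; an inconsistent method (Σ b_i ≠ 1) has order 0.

2

b = (3/8, 5/8)
c = (0, 4/5)
Σ b_i: 3/8·1 + 5/8·1 = 1 ✓
b·c: 5/8·4/5 = 1/2 ✓; 2 stages ⇒ order 2.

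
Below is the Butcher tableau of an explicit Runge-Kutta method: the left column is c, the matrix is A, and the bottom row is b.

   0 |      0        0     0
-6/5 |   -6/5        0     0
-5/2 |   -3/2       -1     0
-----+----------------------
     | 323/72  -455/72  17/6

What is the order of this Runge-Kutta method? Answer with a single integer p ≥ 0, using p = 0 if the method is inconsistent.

2

b = (323/72, -455/72, 17/6)
c = (0, -6/5, -5/2)
Ac = (0, 0, 6/5)
Σ b_i: 323/72·1 + (-455/72)·1 + 17/6·1 = 1 ✓
b·c: (-455/72)·(-6/5) + 17/6·(-5/2) = 1/2 ✓
b·c²: (-455/72)·36/25 + 17/6·25/4 = 1033/120 ≠ 1/3 ⇒ order 2.
b·Ac: 17/6·6/5 = 17/5 ≠ 1/6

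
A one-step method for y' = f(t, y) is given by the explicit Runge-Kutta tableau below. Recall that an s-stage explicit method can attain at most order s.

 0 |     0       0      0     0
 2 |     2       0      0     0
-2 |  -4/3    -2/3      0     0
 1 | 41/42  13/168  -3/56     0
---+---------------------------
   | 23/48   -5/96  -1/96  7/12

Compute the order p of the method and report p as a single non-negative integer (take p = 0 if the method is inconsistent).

4

b = (23/48, -5/96, -1/96, 7/12)
c = (0, 2, -2, 1)
Ac = (0, 0, -4/3, 11/42)
Σ b_i: 23/48·1 + (-5/96)·1 + (-1/96)·1 + 7/12·1 = 1 ✓
b·c: (-5/96)·2 + (-1/96)·(-2) + 7/12·1 = 1/2 ✓
b·c²: (-5/96)·4 + (-1/96)·4 + 7/12·1 = 1/3 ✓
b·Ac: (-1/96)·(-4/3) + 7/12·11/42 = 1/6 ✓
b·c³: (-5/96)·8 + (-1/96)·(-8) + 7/12·1 = 1/4 ✓
b·(c∘Ac): (-1/96)·8/3 + 7/12·11/42 = 1/8 ✓
b·Ac²: (-1/96)·(-8/3) + 7/12·2/21 = 1/12 ✓
b·A²c: 7/12·1/14 = 1/24 ✓; 4 stages ⇒ order 4.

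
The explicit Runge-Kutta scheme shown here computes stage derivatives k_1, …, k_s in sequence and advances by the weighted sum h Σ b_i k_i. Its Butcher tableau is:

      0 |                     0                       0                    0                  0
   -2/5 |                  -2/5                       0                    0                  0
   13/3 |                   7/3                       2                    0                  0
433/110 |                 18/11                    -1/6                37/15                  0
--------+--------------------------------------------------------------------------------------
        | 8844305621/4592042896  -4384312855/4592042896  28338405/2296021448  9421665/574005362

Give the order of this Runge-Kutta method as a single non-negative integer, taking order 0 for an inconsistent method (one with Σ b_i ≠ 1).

3

b = (8844305621/4592042896, -4384312855/4592042896, 28338405/2296021448, 9421665/574005362)
c = (0, -2/5, 13/3, 433/110)
Ac = (0, 0, -4/5, 484/45)
Σ b_i: 8844305621/4592042896·1 + (-4384312855/4592042896)·1 + 28338405/2296021448·1 + 9421665/574005362·1 = 1 ✓
b·c: (-4384312855/4592042896)·(-2/5) + 28338405/2296021448·13/3 + 9421665/574005362·433/110 = 1/2 ✓
b·c²: (-4384312855/4592042896)·4/25 + 28338405/2296021448·169/9 + 9421665/574005362·187489/12100 = 1/3 ✓
b·Ac: 28338405/2296021448·(-4/5) + 9421665/574005362·484/45 = 1/6 ✓
b·c³: (-4384312855/4592042896)·(-8/125) + 28338405/2296021448·2197/27 + 9421665/574005362·81182737/1331000 = 23487041253191/11365306167600 ≠ 1/4 ⇒ order 3.
b·(c∘Ac): 28338405/2296021448·(-52/15) + 9421665/574005362·9526/225 = 5614986121/8610080430 ≠ 1/8
b·Ac²: 28338405/2296021448·8/25 + 9421665/574005362·31247/675 = 3945720535/5166048258 ≠ 1/12
b·A²c: 9421665/574005362·(-148/75) = -46480214/1435013405 ≠ 1/24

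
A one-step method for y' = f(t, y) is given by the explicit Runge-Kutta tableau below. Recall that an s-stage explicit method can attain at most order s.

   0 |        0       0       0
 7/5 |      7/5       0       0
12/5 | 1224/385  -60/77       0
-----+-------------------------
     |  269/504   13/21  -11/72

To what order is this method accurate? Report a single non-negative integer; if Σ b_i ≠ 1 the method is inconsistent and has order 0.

3

b = (269/504, 13/21, -11/72)
c = (0, 7/5, 12/5)
Ac = (0, 0, -12/11)
Σ b_i: 269/504·1 + 13/21·1 + (-11/72)·1 = 1 ✓
b·c: 13/21·7/5 + (-11/72)·12/5 = 1/2 ✓
b·c²: 13/21·49/25 + (-11/72)·144/25 = 1/3 ✓
b·Ac: (-11/72)·(-12/11) = 1/6 ✓; 3 stages ⇒ order 3.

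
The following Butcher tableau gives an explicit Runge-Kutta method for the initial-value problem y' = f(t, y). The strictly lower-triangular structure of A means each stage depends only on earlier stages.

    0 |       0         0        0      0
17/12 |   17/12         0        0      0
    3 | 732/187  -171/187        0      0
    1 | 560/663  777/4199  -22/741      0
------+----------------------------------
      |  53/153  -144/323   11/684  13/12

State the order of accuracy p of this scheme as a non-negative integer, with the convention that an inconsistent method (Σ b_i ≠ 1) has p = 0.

b = (53/153, -144/323, 11/684, 13/12)
c = (0, 17/12, 3, 1)
Ac = (0, 0, -57/44, 9/52)
Σ b_i: 53/153·1 + (-144/323)·1 + 11/684·1 + 13/12·1 = 1 ✓
b·c: (-144/323)·17/12 + 11/684·3 + 13/12·1 = 1/2 ✓
b·c²: (-144/323)·289/144 + 11/684·9 + 13/12·1 = 1/3 ✓
b·Ac: 11/684·(-57/44) + 13/12·9/52 = 1/6 ✓
b·c³: (-144/323)·4913/1728 + 11/684·27 + 13/12·1 = 1/4 ✓
b·(c∘Ac): 11/684·(-171/44) + 13/12·9/52 = 1/8 ✓
b·Ac²: 11/684·(-323/176) + 13/12·5/48 = 1/12 ✓
b·A²c: 13/12·1/26 = 1/24 ✓; 4 stages ⇒ order 4.

4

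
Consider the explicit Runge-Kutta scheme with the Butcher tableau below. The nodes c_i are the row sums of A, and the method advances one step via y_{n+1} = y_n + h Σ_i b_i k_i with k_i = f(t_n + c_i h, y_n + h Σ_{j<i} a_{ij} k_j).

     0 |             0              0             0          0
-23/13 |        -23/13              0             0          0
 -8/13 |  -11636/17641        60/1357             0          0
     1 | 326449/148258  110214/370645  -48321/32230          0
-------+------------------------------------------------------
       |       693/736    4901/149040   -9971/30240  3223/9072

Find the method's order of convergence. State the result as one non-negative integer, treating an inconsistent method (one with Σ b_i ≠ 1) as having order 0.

4

b = (693/736, 4901/149040, -9971/30240, 3223/9072)
c = (0, -23/13, -8/13, 1)
Ac = (0, 0, -60/767, 1278/3223)
Σ b_i: 693/736·1 + 4901/149040·1 + (-9971/30240)·1 + 3223/9072·1 = 1 ✓
b·c: 4901/149040·(-23/13) + (-9971/30240)·(-8/13) + 3223/9072·1 = 1/2 ✓
b·c²: 4901/149040·529/169 + (-9971/30240)·64/169 + 3223/9072·1 = 1/3 ✓
b·Ac: (-9971/30240)·(-60/767) + 3223/9072·1278/3223 = 1/6 ✓
b·c³: 4901/149040·(-12167/2197) + (-9971/30240)·(-512/2197) + 3223/9072·1 = 1/4 ✓
b·(c∘Ac): (-9971/30240)·480/9971 + 3223/9072·1278/3223 = 1/8 ✓
b·Ac²: (-9971/30240)·1380/9971 + 3223/9072·1170/3223 = 1/12 ✓
b·A²c: 3223/9072·378/3223 = 1/24 ✓; 4 stages ⇒ order 4.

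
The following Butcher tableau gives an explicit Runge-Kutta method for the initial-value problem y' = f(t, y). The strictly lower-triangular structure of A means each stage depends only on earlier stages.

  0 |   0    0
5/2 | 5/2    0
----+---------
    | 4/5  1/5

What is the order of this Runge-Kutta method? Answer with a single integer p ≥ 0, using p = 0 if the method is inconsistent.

b = (4/5, 1/5)
c = (0, 5/2)
Σ b_i: 4/5·1 + 1/5·1 = 1 ✓
b·c: 1/5·5/2 = 1/2 ✓; 2 stages ⇒ order 2.

2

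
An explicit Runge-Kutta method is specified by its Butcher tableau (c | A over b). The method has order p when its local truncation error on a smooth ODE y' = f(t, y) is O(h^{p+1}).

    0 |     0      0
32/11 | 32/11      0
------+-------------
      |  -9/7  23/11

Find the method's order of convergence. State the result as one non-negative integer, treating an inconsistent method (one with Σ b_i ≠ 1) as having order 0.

0

b = (-9/7, 23/11)
c = (0, 32/11)
Σ b_i: (-9/7)·1 + 23/11·1 = 62/77 ≠ 1 ⇒ order 0.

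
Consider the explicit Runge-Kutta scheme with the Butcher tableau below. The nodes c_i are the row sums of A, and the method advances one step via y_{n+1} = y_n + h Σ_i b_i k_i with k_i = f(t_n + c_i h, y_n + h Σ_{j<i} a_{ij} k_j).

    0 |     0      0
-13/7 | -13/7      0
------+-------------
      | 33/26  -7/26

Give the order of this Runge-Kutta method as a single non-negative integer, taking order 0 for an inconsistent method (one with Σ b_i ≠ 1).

b = (33/26, -7/26)
c = (0, -13/7)
Σ b_i: 33/26·1 + (-7/26)·1 = 1 ✓
b·c: (-7/26)·(-13/7) = 1/2 ✓; 2 stages ⇒ order 2.

2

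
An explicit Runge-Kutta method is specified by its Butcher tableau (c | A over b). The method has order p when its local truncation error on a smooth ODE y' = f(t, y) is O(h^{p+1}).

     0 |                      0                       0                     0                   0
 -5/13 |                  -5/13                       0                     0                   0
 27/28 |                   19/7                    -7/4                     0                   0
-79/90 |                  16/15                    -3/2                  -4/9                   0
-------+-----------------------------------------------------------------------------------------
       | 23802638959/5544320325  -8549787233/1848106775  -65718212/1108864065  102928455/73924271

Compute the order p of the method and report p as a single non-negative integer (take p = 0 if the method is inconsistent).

3

b = (23802638959/5544320325, -8549787233/1848106775, -65718212/1108864065, 102928455/73924271)
c = (0, -5/13, 27/28, -79/90)
Ac = (0, 0, 35/52, 27/182)
Σ b_i: 23802638959/5544320325·1 + (-8549787233/1848106775)·1 + (-65718212/1108864065)·1 + 102928455/73924271·1 = 1 ✓
b·c: (-8549787233/1848106775)·(-5/13) + (-65718212/1108864065)·27/28 + 102928455/73924271·(-79/90) = 1/2 ✓
b·c²: (-8549787233/1848106775)·25/169 + (-65718212/1108864065)·729/784 + 102928455/73924271·6241/8100 = 1/3 ✓
b·Ac: (-65718212/1108864065)·35/52 + 102928455/73924271·27/182 = 1/6 ✓
b·c³: (-8549787233/1848106775)·(-125/2197) + (-65718212/1108864065)·19683/21952 + 102928455/73924271·(-493039/729000) = -53153078109269/72652773538800 ≠ 1/4 ⇒ order 3.
b·(c∘Ac): (-65718212/1108864065)·135/208 + 102928455/73924271·(-237/1820) = -422419329/1922031046 ≠ 1/8
b·Ac²: (-65718212/1108864065)·(-175/676) + 102928455/73924271·(-21039/33124) = -5396304785/6209638764 ≠ 1/12
b·A²c: 102928455/73924271·(-35/117) = -400277325/961015523 ≠ 1/24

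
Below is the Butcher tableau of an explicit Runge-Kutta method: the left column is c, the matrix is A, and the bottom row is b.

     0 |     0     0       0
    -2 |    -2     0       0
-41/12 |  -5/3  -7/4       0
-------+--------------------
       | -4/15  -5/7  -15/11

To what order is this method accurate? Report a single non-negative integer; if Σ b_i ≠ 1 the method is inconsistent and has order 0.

0

b = (-4/15, -5/7, -15/11)
c = (0, -2, -41/12)
Ac = (0, 0, 7/2)
Σ b_i: (-4/15)·1 + (-5/7)·1 + (-15/11)·1 = -2708/1155 ≠ 1 ⇒ order 0.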